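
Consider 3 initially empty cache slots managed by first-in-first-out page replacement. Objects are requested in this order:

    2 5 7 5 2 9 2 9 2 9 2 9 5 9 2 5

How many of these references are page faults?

2 → miss, frames {2}
5 → miss, frames {2,5}
7 → miss, frames {2,5,7}
5 → hit
2 → hit
9 → miss, evict 2, frames {5,7,9}
2 → miss, evict 5, frames {7,9,2}
9 → hit
2 → hit
9 → hit
2 → hit
9 → hit
5 → miss, evict 7, frames {9,2,5}
9 → hit
2 → hit
5 → hit
Page faults: 6.

6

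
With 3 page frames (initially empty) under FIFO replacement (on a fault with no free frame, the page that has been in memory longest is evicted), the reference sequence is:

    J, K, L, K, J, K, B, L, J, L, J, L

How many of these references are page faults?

J → fault, frames {J}
K → fault, frames {J,K}
L → fault, frames {J,K,L}
K → hit
J → hit
K → hit
B → fault, evict J, frames {K,L,B}
L → hit
J → fault, evict K, frames {L,B,J}
L → hit
J → hit
L → hit
Page faults: 5.

5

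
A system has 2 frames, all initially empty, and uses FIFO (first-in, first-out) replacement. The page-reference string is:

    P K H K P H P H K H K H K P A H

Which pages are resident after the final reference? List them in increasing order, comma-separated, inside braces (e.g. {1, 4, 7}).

{A, H}

P: miss, frames [P]
K: miss, frames [P, K]
H: miss, evict P, frames [K, H]
K: hit
P: miss, evict K, frames [H, P]
H: hit
P: hit
H: hit
K: miss, evict H, frames [P, K]
H: miss, evict P, frames [K, H]
K: hit
H: hit
K: hit
P: miss, evict K, frames [H, P]
A: miss, evict H, frames [P, A]
H: miss, evict P, frames [A, H]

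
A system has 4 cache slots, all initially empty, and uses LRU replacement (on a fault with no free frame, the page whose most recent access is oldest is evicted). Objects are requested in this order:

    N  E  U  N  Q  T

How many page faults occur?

5

N: fault, frames (N)
E: fault, frames (N E)
U: fault, frames (N E U)
N: hit
Q: fault, frames (E U N Q)
T: fault, evict E, frames (U N Q T)
Page faults: 5.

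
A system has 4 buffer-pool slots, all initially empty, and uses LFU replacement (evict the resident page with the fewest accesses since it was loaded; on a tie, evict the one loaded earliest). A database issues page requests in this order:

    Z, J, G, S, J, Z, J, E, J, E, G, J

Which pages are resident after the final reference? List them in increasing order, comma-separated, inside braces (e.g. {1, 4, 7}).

Z -> miss, frames (Z)
J -> miss, frames (Z J)
G -> miss, frames (Z J G)
S -> miss, frames (Z J G S)
J -> hit
Z -> hit
J -> hit
E -> miss, evict G, frames (Z J S E)
J -> hit
E -> hit
G -> miss, evict S, frames (Z J E G)
J -> hit

{E, G, J, Z}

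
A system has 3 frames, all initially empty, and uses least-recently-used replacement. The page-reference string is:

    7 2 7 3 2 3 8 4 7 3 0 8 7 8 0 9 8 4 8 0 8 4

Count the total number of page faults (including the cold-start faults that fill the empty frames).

7: miss, frames {7}
2: miss, frames {7,2}
7: hit
3: miss, frames {2,7,3}
2: hit
3: hit
8: miss, evict 7, frames {2,3,8}
4: miss, evict 2, frames {3,8,4}
7: miss, evict 3, frames {8,4,7}
3: miss, evict 8, frames {4,7,3}
0: miss, evict 4, frames {7,3,0}
8: miss, evict 7, frames {3,0,8}
7: miss, evict 3, frames {0,8,7}
8: hit
0: hit
9: miss, evict 7, frames {8,0,9}
8: hit
4: miss, evict 0, frames {9,8,4}
8: hit
0: miss, evict 9, frames {4,8,0}
8: hit
4: hit
Page faults: 13.

13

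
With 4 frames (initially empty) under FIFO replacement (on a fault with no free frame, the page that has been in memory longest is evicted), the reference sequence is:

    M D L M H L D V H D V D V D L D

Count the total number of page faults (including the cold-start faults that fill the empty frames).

M -> fault, frames [M]
D -> fault, frames [M, D]
L -> fault, frames [M, D, L]
M -> hit
H -> fault, frames [M, D, L, H]
L -> hit
D -> hit
V -> fault, evict M, frames [D, L, H, V]
H -> hit
D -> hit
V -> hit
D -> hit
V -> hit
D -> hit
L -> hit
D -> hit
Page faults: 5.

5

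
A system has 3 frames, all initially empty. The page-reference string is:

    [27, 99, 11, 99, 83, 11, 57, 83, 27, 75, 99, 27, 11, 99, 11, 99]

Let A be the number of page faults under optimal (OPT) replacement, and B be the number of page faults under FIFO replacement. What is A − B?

-1

Under OPT: F F F . F . F . . F F . F . . . → 8 faults.
Under FIFO: F F F . F . F . F F F . F . . . → 9 faults.
A − B = 8 − 9 = -1.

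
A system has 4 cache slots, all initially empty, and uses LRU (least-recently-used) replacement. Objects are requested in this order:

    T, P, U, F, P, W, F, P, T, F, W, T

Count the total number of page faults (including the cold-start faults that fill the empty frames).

6

T -> miss, frames [T]
P -> miss, frames [T, P]
U -> miss, frames [T, P, U]
F -> miss, frames [T, P, U, F]
P -> hit
W -> miss, evict T, frames [U, F, P, W]
F -> hit
P -> hit
T -> miss, evict U, frames [W, F, P, T]
F -> hit
W -> hit
T -> hit
Page faults: 6.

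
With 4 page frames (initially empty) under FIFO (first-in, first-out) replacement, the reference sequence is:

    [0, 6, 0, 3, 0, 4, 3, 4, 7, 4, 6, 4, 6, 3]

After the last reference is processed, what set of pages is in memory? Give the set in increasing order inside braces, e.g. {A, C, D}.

0 -> fault, frames {0}
6 -> fault, frames {0,6}
0 -> hit
3 -> fault, frames {0,6,3}
0 -> hit
4 -> fault, frames {0,6,3,4}
3 -> hit
4 -> hit
7 -> fault, evict 0, frames {6,3,4,7}
4 -> hit
6 -> hit
4 -> hit
6 -> hit
3 -> hit

{3, 4, 6, 7}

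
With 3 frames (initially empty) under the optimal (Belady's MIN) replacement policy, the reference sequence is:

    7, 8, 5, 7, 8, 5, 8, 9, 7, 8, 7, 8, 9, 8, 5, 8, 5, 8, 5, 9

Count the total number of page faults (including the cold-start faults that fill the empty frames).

7: fault, frames (7)
8: fault, frames (7 8)
5: fault, frames (7 8 5)
7: hit
8: hit
5: hit
8: hit
9: fault, evict 5, frames (7 8 9)
7: hit
8: hit
7: hit
8: hit
9: hit
8: hit
5: fault, evict 7, frames (8 9 5)
8: hit
5: hit
8: hit
5: hit
9: hit
Page faults: 5.

5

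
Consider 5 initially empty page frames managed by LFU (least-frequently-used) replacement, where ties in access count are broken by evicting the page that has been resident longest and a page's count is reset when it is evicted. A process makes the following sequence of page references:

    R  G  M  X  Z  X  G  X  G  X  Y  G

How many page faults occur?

6

R: fault, frames {R}
G: fault, frames {R,G}
M: fault, frames {R,G,M}
X: fault, frames {R,G,M,X}
Z: fault, frames {R,G,M,X,Z}
X: hit
G: hit
X: hit
G: hit
X: hit
Y: fault, evict R, frames {G,M,X,Z,Y}
G: hit
Page faults: 6.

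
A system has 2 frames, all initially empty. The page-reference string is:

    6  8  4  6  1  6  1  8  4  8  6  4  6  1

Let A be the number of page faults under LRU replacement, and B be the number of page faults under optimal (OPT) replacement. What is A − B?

Under LRU: F F F F F . . F F . F F . F → 10 faults.
Under OPT: F F F . F . . F F . F . . F → 8 faults.
A − B = 10 − 8 = 2.

2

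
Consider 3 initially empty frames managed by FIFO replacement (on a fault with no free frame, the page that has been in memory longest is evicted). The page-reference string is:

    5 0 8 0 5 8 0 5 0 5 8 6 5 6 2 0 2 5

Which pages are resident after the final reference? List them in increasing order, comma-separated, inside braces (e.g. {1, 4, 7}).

{0, 2, 5}

5 → fault, frames {5}
0 → fault, frames {5,0}
8 → fault, frames {5,0,8}
0 → hit
5 → hit
8 → hit
0 → hit
5 → hit
0 → hit
5 → hit
8 → hit
6 → fault, evict 5, frames {0,8,6}
5 → fault, evict 0, frames {8,6,5}
6 → hit
2 → fault, evict 8, frames {6,5,2}
0 → fault, evict 6, frames {5,2,0}
2 → hit
5 → hit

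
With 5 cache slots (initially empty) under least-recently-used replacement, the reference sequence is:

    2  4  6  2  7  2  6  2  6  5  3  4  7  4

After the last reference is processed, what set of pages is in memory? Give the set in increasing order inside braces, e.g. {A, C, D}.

{3, 4, 5, 6, 7}

2 → miss, frames (2)
4 → miss, frames (2 4)
6 → miss, frames (2 4 6)
2 → hit
7 → miss, frames (4 6 2 7)
2 → hit
6 → hit
2 → hit
6 → hit
5 → miss, frames (4 7 2 6 5)
3 → miss, evict 4, frames (7 2 6 5 3)
4 → miss, evict 7, frames (2 6 5 3 4)
7 → miss, evict 2, frames (6 5 3 4 7)
4 → hit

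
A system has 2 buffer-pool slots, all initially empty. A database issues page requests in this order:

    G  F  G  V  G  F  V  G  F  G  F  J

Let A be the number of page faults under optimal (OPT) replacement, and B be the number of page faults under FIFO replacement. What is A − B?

Under OPT: F F . F . F . F . . . F → 6 faults.
Under FIFO: F F . F F F F F F . . F → 9 faults.
A − B = 6 − 9 = -3.

-3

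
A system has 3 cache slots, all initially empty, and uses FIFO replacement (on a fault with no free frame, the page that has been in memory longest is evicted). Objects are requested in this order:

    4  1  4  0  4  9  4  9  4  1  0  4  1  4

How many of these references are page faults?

7

4: fault, frames (4)
1: fault, frames (4 1)
4: hit
0: fault, frames (4 1 0)
4: hit
9: fault, evict 4, frames (1 0 9)
4: fault, evict 1, frames (0 9 4)
9: hit
4: hit
1: fault, evict 0, frames (9 4 1)
0: fault, evict 9, frames (4 1 0)
4: hit
1: hit
4: hit
Page faults: 7.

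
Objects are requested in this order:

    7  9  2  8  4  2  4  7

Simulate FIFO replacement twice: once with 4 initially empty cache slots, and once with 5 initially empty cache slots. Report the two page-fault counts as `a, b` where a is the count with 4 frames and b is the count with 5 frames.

4 frames: F F F F F . . F → 6 faults.
5 frames: F F F F F . . . → 5 faults.
5 < 6: adding a frame reduced faults, as is typical.

6, 5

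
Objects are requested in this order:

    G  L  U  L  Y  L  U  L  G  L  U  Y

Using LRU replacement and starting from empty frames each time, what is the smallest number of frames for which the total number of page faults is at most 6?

f=1: 12 faults
f=2: 8 faults
f=3: 6 faults
f=4: 4 faults
Smallest f with faults ≤ 6 is 3.

3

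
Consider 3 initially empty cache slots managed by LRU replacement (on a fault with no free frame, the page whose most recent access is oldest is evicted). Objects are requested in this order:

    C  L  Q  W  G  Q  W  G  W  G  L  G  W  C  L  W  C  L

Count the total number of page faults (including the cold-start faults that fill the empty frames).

8

C -> miss, frames {C}
L -> miss, frames {C,L}
Q -> miss, frames {C,L,Q}
W -> miss, evict C, frames {L,Q,W}
G -> miss, evict L, frames {Q,W,G}
Q -> hit
W -> hit
G -> hit
W -> hit
G -> hit
L -> miss, evict Q, frames {W,G,L}
G -> hit
W -> hit
C -> miss, evict L, frames {G,W,C}
L -> miss, evict G, frames {W,C,L}
W -> hit
C -> hit
L -> hit
Page faults: 8.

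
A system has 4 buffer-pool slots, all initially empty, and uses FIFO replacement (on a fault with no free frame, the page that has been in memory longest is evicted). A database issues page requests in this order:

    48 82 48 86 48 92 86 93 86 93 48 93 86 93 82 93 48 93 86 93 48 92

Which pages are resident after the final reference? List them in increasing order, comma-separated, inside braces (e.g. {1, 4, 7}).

{48, 82, 86, 92}

48 -> fault, frames {48}
82 -> fault, frames {48,82}
48 -> hit
86 -> fault, frames {48,82,86}
48 -> hit
92 -> fault, frames {48,82,86,92}
86 -> hit
93 -> fault, evict 48, frames {82,86,92,93}
86 -> hit
93 -> hit
48 -> fault, evict 82, frames {86,92,93,48}
93 -> hit
86 -> hit
93 -> hit
82 -> fault, evict 86, frames {92,93,48,82}
93 -> hit
48 -> hit
93 -> hit
86 -> fault, evict 92, frames {93,48,82,86}
93 -> hit
48 -> hit
92 -> fault, evict 93, frames {48,82,86,92}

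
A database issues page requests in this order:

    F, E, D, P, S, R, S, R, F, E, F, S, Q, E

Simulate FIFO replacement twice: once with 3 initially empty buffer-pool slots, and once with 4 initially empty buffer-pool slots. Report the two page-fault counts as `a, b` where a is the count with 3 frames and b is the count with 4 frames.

10, 9

3 frames: F F F F F F . . F F . F F . → 10 faults.
4 frames: F F F F F F . . F F . . F . → 9 faults.
9 < 10: adding a frame reduced faults, as is typical.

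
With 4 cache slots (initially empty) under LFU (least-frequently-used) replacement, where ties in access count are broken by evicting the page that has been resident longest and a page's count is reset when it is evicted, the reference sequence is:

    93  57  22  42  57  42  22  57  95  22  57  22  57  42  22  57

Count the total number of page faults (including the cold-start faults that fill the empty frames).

93 -> fault, frames {93}
57 -> fault, frames {93,57}
22 -> fault, frames {93,57,22}
42 -> fault, frames {93,57,22,42}
57 -> hit
42 -> hit
22 -> hit
57 -> hit
95 -> fault, evict 93, frames {57,22,42,95}
22 -> hit
57 -> hit
22 -> hit
57 -> hit
42 -> hit
22 -> hit
57 -> hit
Page faults: 5.

5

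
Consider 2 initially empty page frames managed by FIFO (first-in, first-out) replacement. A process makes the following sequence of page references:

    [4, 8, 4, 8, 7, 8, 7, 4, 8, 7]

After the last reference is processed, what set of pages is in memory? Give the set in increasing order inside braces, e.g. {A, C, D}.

{7, 8}

4: miss, frames [4]
8: miss, frames [4, 8]
4: hit
8: hit
7: miss, evict 4, frames [8, 7]
8: hit
7: hit
4: miss, evict 8, frames [7, 4]
8: miss, evict 7, frames [4, 8]
7: miss, evict 4, frames [8, 7]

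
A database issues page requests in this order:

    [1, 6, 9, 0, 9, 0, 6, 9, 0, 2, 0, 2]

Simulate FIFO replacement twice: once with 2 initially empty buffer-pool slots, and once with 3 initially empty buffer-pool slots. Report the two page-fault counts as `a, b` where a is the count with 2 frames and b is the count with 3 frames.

2 frames: F F F F . . F F F F . . → 8 faults.
3 frames: F F F F . . . . . F . . → 5 faults.
5 < 8: adding a frame reduced faults, as is typical.

8, 5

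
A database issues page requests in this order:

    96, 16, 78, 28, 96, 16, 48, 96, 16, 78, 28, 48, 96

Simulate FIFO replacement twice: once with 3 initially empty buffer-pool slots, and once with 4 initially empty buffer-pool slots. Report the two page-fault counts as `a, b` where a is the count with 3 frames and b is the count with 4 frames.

10, 11

3 frames: F F F F F F F . . F F . F → 10 faults.
4 frames: F F F F . . F F F F F F F → 11 faults.
11 > 10: adding a frame increased faults — Belady's anomaly.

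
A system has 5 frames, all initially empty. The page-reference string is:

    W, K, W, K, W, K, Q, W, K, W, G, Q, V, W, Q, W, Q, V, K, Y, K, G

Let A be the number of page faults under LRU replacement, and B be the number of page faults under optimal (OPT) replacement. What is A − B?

Under LRU: F F . . . . F . . . F . F . . . . . . F . F → 7 faults.
Under OPT: F F . . . . F . . . F . F . . . . . . F . . → 6 faults.
A − B = 7 − 6 = 1.

1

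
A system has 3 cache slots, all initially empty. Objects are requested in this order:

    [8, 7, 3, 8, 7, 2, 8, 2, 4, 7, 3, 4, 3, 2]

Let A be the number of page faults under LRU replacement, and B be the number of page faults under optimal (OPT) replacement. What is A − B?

2

Under LRU: F F F . . F . . F F F . . F → 8 faults.
Under OPT: F F F . . F . . F . F . . . → 6 faults.
A − B = 8 − 6 = 2.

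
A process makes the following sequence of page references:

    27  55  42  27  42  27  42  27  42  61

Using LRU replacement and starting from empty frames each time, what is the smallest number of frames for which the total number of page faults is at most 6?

2

f=1: 10 faults
f=2: 5 faults
f=3: 4 faults
f=4: 4 faults
Smallest f with faults ≤ 6 is 2.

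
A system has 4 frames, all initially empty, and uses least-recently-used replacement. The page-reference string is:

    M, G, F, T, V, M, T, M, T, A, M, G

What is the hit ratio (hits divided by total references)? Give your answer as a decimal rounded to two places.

0.33

M: miss, frames {M}
G: miss, frames {M,G}
F: miss, frames {M,G,F}
T: miss, frames {M,G,F,T}
V: miss, evict M, frames {G,F,T,V}
M: miss, evict G, frames {F,T,V,M}
T: hit
M: hit
T: hit
A: miss, evict F, frames {V,M,T,A}
M: hit
G: miss, evict V, frames {T,A,M,G}
Hits: 4 of 12 references → 4/12 = 0.3333.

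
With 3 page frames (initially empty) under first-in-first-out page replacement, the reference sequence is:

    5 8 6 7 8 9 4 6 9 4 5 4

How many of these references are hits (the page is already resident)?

5 -> fault, frames (5)
8 -> fault, frames (5 8)
6 -> fault, frames (5 8 6)
7 -> fault, evict 5, frames (8 6 7)
8 -> hit
9 -> fault, evict 8, frames (6 7 9)
4 -> fault, evict 6, frames (7 9 4)
6 -> fault, evict 7, frames (9 4 6)
9 -> hit
4 -> hit
5 -> fault, evict 9, frames (4 6 5)
4 -> hit
Hits: 4.

4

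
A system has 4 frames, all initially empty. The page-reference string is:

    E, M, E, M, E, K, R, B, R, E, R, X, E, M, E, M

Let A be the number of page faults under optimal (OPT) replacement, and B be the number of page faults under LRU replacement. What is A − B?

Under OPT: F F . . . F F F . . . F . . . . → 6 faults.
Under LRU: F F . . . F F F . . . F . F . . → 7 faults.
A − B = 6 − 7 = -1.

-1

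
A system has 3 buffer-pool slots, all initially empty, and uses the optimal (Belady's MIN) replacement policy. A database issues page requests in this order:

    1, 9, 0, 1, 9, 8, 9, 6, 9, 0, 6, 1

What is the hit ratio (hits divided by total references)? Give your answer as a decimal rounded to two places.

1: miss, frames [1]
9: miss, frames [1, 9]
0: miss, frames [1, 9, 0]
1: hit
9: hit
8: miss, evict 1, frames [9, 0, 8]
9: hit
6: miss, evict 8, frames [9, 0, 6]
9: hit
0: hit
6: hit
1: miss, evict 6, frames [9, 0, 1]
Hits: 6 of 12 references → 6/12 = 0.5000.

0.50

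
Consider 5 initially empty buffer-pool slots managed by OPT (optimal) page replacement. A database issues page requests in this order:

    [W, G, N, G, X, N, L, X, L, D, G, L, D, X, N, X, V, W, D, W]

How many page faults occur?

8

W: fault, frames (W)
G: fault, frames (W G)
N: fault, frames (W G N)
G: hit
X: fault, frames (W G N X)
N: hit
L: fault, frames (W G N X L)
X: hit
L: hit
D: fault, evict W, frames (G N X L D)
G: hit
L: hit
D: hit
X: hit
N: hit
X: hit
V: fault, evict L, frames (G N X D V)
W: fault, evict V, frames (G N X D W)
D: hit
W: hit
Page faults: 8.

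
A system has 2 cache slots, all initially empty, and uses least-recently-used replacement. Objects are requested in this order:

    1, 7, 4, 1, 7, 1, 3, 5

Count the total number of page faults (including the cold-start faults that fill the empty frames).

7

1 -> miss, frames (1)
7 -> miss, frames (1 7)
4 -> miss, evict 1, frames (7 4)
1 -> miss, evict 7, frames (4 1)
7 -> miss, evict 4, frames (1 7)
1 -> hit
3 -> miss, evict 7, frames (1 3)
5 -> miss, evict 1, frames (3 5)
Page faults: 7.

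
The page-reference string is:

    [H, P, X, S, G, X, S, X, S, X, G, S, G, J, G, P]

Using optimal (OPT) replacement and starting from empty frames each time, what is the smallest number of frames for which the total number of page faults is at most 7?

3

f=1: 16 faults
f=2: 9 faults
f=3: 7 faults
f=4: 6 faults
f=5: 6 faults
f=6: 6 faults
Smallest f with faults ≤ 7 is 3.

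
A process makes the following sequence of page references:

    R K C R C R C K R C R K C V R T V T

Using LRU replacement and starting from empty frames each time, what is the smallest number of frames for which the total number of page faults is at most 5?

f=1: 18 faults
f=2: 13 faults
f=3: 6 faults
f=4: 5 faults
f=5: 5 faults
Smallest f with faults ≤ 5 is 4.

4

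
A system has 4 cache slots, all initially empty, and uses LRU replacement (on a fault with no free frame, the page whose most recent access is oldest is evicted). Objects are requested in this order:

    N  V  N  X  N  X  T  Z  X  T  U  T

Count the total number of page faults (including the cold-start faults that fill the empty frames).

6

N → miss, frames {N}
V → miss, frames {N,V}
N → hit
X → miss, frames {V,N,X}
N → hit
X → hit
T → miss, frames {V,N,X,T}
Z → miss, evict V, frames {N,X,T,Z}
X → hit
T → hit
U → miss, evict N, frames {Z,X,T,U}
T → hit
Page faults: 6.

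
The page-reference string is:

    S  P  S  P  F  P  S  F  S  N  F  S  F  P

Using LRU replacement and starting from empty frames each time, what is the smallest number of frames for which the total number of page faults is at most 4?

4

f=1: 14 faults
f=2: 9 faults
f=3: 5 faults
f=4: 4 faults
Smallest f with faults ≤ 4 is 4.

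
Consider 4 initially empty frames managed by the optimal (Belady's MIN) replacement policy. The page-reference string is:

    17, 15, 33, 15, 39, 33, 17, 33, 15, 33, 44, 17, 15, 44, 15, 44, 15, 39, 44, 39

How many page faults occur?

5

17: fault, frames [17]
15: fault, frames [17, 15]
33: fault, frames [17, 15, 33]
15: hit
39: fault, frames [17, 15, 33, 39]
33: hit
17: hit
33: hit
15: hit
33: hit
44: fault, evict 33, frames [17, 15, 39, 44]
17: hit
15: hit
44: hit
15: hit
44: hit
15: hit
39: hit
44: hit
39: hit
Page faults: 5.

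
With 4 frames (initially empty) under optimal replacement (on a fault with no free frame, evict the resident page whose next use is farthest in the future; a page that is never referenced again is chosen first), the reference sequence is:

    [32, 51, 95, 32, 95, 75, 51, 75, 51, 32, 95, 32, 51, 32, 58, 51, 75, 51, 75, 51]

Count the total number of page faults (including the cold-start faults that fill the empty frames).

5

32 -> fault, frames (32)
51 -> fault, frames (32 51)
95 -> fault, frames (32 51 95)
32 -> hit
95 -> hit
75 -> fault, frames (32 51 95 75)
51 -> hit
75 -> hit
51 -> hit
32 -> hit
95 -> hit
32 -> hit
51 -> hit
32 -> hit
58 -> fault, evict 95, frames (32 51 75 58)
51 -> hit
75 -> hit
51 -> hit
75 -> hit
51 -> hit
Page faults: 5.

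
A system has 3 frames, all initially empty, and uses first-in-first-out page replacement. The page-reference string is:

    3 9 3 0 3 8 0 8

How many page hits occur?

4

3: fault, frames [3]
9: fault, frames [3, 9]
3: hit
0: fault, frames [3, 9, 0]
3: hit
8: fault, evict 3, frames [9, 0, 8]
0: hit
8: hit
Hits: 4.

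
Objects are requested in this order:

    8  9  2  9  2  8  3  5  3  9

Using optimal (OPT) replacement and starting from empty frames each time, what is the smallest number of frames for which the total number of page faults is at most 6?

3

f=1: 10 faults
f=2: 7 faults
f=3: 5 faults
f=4: 5 faults
f=5: 5 faults
Smallest f with faults ≤ 6 is 3.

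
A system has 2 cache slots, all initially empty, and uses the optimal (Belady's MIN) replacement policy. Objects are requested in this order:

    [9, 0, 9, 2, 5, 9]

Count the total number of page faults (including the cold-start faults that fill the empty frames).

9 → fault, frames [9]
0 → fault, frames [9, 0]
9 → hit
2 → fault, evict 0, frames [9, 2]
5 → fault, evict 2, frames [9, 5]
9 → hit
Page faults: 4.

4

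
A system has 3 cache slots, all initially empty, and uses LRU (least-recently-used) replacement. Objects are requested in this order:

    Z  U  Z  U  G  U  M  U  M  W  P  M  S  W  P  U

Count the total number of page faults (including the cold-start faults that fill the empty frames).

10

Z → fault, frames {Z}
U → fault, frames {Z,U}
Z → hit
U → hit
G → fault, frames {Z,U,G}
U → hit
M → fault, evict Z, frames {G,U,M}
U → hit
M → hit
W → fault, evict G, frames {U,M,W}
P → fault, evict U, frames {M,W,P}
M → hit
S → fault, evict W, frames {P,M,S}
W → fault, evict P, frames {M,S,W}
P → fault, evict M, frames {S,W,P}
U → fault, evict S, frames {W,P,U}
Page faults: 10.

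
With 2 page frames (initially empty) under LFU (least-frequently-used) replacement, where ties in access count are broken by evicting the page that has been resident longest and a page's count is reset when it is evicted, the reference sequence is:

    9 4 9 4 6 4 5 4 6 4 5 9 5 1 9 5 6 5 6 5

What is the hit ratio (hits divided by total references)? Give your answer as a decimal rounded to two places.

9 → fault, frames (9)
4 → fault, frames (9 4)
9 → hit
4 → hit
6 → fault, evict 9, frames (4 6)
4 → hit
5 → fault, evict 6, frames (4 5)
4 → hit
6 → fault, evict 5, frames (4 6)
4 → hit
5 → fault, evict 6, frames (4 5)
9 → fault, evict 5, frames (4 9)
5 → fault, evict 9, frames (4 5)
1 → fault, evict 5, frames (4 1)
9 → fault, evict 1, frames (4 9)
5 → fault, evict 9, frames (4 5)
6 → fault, evict 5, frames (4 6)
5 → fault, evict 6, frames (4 5)
6 → fault, evict 5, frames (4 6)
5 → fault, evict 6, frames (4 5)
Hits: 5 of 20 references → 5/20 = 0.2500.

0.25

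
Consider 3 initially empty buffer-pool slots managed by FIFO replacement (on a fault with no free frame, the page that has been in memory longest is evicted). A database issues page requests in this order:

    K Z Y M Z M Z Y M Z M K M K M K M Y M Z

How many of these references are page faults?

K: fault, frames {K}
Z: fault, frames {K,Z}
Y: fault, frames {K,Z,Y}
M: fault, evict K, frames {Z,Y,M}
Z: hit
M: hit
Z: hit
Y: hit
M: hit
Z: hit
M: hit
K: fault, evict Z, frames {Y,M,K}
M: hit
K: hit
M: hit
K: hit
M: hit
Y: hit
M: hit
Z: fault, evict Y, frames {M,K,Z}
Page faults: 6.

6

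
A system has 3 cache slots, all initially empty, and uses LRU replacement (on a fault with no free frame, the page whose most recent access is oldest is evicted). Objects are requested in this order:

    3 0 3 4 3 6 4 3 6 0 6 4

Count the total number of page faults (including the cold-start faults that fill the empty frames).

3 -> fault, frames {3}
0 -> fault, frames {3,0}
3 -> hit
4 -> fault, frames {0,3,4}
3 -> hit
6 -> fault, evict 0, frames {4,3,6}
4 -> hit
3 -> hit
6 -> hit
0 -> fault, evict 4, frames {3,6,0}
6 -> hit
4 -> fault, evict 3, frames {0,6,4}
Page faults: 6.

6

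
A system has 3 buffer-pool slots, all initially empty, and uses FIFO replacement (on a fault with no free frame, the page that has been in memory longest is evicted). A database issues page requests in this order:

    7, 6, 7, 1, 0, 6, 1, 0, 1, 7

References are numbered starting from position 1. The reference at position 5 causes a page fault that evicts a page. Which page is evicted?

7

pos 1: 7 → miss, frames {7}
pos 2: 6 → miss, frames {7,6}
pos 3: 7 → hit
pos 4: 1 → miss, frames {7,6,1}
pos 5: 0 → miss, evict 7, frames {6,1,0}
At position 5, page 7 is evicted.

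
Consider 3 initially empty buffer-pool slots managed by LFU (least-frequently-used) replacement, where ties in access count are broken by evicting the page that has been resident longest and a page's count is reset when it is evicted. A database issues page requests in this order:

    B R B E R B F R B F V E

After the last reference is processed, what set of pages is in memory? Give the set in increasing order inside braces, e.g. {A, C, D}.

{B, E, R}

B -> fault, frames [B]
R -> fault, frames [B, R]
B -> hit
E -> fault, frames [B, R, E]
R -> hit
B -> hit
F -> fault, evict E, frames [B, R, F]
R -> hit
B -> hit
F -> hit
V -> fault, evict F, frames [B, R, V]
E -> fault, evict V, frames [B, R, E]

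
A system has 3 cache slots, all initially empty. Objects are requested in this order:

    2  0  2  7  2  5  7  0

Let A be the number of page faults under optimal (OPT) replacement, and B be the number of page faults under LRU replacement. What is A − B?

Under OPT: F F . F . F . . → 4 faults.
Under LRU: F F . F . F . F → 5 faults.
A − B = 4 − 5 = -1.

-1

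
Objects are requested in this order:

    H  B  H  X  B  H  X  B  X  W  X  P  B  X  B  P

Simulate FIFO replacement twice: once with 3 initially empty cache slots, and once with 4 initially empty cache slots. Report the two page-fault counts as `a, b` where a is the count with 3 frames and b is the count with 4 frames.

3 frames: F F . F . . . . . F . F F F . . → 7 faults.
4 frames: F F . F . . . . . F . F . . . . → 5 faults.
5 < 7: adding a frame reduced faults, as is typical.

7, 5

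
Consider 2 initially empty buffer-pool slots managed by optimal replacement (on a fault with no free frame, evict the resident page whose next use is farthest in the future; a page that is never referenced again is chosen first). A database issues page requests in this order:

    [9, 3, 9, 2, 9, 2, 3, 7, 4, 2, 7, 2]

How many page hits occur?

5

9: fault, frames (9)
3: fault, frames (9 3)
9: hit
2: fault, evict 3, frames (9 2)
9: hit
2: hit
3: fault, evict 9, frames (2 3)
7: fault, evict 3, frames (2 7)
4: fault, evict 7, frames (2 4)
2: hit
7: fault, evict 4, frames (2 7)
2: hit
Hits: 5.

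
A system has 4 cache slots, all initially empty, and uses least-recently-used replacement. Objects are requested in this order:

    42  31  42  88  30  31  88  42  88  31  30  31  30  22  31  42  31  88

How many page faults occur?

7

42 -> miss, frames {42}
31 -> miss, frames {42,31}
42 -> hit
88 -> miss, frames {31,42,88}
30 -> miss, frames {31,42,88,30}
31 -> hit
88 -> hit
42 -> hit
88 -> hit
31 -> hit
30 -> hit
31 -> hit
30 -> hit
22 -> miss, evict 42, frames {88,31,30,22}
31 -> hit
42 -> miss, evict 88, frames {30,22,31,42}
31 -> hit
88 -> miss, evict 30, frames {22,42,31,88}
Page faults: 7.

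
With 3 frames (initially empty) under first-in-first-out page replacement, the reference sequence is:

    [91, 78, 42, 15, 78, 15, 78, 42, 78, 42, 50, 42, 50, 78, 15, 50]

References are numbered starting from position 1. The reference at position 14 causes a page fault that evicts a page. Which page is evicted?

pos 1: 91 → fault, frames {91}
pos 2: 78 → fault, frames {91,78}
pos 3: 42 → fault, frames {91,78,42}
pos 4: 15 → fault, evict 91, frames {78,42,15}
pos 5: 78 → hit
pos 6: 15 → hit
pos 7: 78 → hit
pos 8: 42 → hit
pos 9: 78 → hit
pos 10: 42 → hit
pos 11: 50 → fault, evict 78, frames {42,15,50}
pos 12: 42 → hit
pos 13: 50 → hit
pos 14: 78 → fault, evict 42, frames {15,50,78}
At position 14, page 42 is evicted.

42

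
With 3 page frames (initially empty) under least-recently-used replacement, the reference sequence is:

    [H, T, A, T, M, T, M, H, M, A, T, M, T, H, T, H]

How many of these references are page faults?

8

H -> fault, frames [H]
T -> fault, frames [H, T]
A -> fault, frames [H, T, A]
T -> hit
M -> fault, evict H, frames [A, T, M]
T -> hit
M -> hit
H -> fault, evict A, frames [T, M, H]
M -> hit
A -> fault, evict T, frames [H, M, A]
T -> fault, evict H, frames [M, A, T]
M -> hit
T -> hit
H -> fault, evict A, frames [M, T, H]
T -> hit
H -> hit
Page faults: 8.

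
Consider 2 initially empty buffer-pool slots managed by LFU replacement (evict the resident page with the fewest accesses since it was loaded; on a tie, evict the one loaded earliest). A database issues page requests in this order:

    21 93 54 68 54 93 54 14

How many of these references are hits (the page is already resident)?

21 -> fault, frames {21}
93 -> fault, frames {21,93}
54 -> fault, evict 21, frames {93,54}
68 -> fault, evict 93, frames {54,68}
54 -> hit
93 -> fault, evict 68, frames {54,93}
54 -> hit
14 -> fault, evict 93, frames {54,14}
Hits: 2.

2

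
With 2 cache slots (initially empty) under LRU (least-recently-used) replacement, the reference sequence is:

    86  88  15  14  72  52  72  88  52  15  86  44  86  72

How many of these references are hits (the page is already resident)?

2

86: fault, frames [86]
88: fault, frames [86, 88]
15: fault, evict 86, frames [88, 15]
14: fault, evict 88, frames [15, 14]
72: fault, evict 15, frames [14, 72]
52: fault, evict 14, frames [72, 52]
72: hit
88: fault, evict 52, frames [72, 88]
52: fault, evict 72, frames [88, 52]
15: fault, evict 88, frames [52, 15]
86: fault, evict 52, frames [15, 86]
44: fault, evict 15, frames [86, 44]
86: hit
72: fault, evict 44, frames [86, 72]
Hits: 2.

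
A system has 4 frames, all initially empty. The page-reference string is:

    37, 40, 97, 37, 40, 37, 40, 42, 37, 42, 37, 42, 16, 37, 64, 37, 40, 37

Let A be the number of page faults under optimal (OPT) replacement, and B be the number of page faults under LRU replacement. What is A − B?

Under OPT: F F F . . . . F . . . . F . F . . . → 6 faults.
Under LRU: F F F . . . . F . . . . F . F . F . → 7 faults.
A − B = 6 − 7 = -1.

-1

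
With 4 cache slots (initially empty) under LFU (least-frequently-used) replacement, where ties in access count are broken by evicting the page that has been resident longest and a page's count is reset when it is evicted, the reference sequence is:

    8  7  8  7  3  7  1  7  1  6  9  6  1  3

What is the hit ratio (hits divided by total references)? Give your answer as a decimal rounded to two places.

8 → miss, frames (8)
7 → miss, frames (8 7)
8 → hit
7 → hit
3 → miss, frames (8 7 3)
7 → hit
1 → miss, frames (8 7 3 1)
7 → hit
1 → hit
6 → miss, evict 3, frames (8 7 1 6)
9 → miss, evict 6, frames (8 7 1 9)
6 → miss, evict 9, frames (8 7 1 6)
1 → hit
3 → miss, evict 6, frames (8 7 1 3)
Hits: 6 of 14 references → 6/14 = 0.4286.

0.43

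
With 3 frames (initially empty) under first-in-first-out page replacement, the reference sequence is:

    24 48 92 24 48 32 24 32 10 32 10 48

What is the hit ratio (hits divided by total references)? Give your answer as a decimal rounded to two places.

24 -> miss, frames {24}
48 -> miss, frames {24,48}
92 -> miss, frames {24,48,92}
24 -> hit
48 -> hit
32 -> miss, evict 24, frames {48,92,32}
24 -> miss, evict 48, frames {92,32,24}
32 -> hit
10 -> miss, evict 92, frames {32,24,10}
32 -> hit
10 -> hit
48 -> miss, evict 32, frames {24,10,48}
Hits: 5 of 12 references → 5/12 = 0.4167.

0.42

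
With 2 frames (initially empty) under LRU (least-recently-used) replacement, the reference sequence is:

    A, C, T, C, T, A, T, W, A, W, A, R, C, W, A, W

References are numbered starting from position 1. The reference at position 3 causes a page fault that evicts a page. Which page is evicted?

pos 1: A: miss, frames [A]
pos 2: C: miss, frames [A, C]
pos 3: T: miss, evict A, frames [C, T]
At position 3, page A is evicted.

A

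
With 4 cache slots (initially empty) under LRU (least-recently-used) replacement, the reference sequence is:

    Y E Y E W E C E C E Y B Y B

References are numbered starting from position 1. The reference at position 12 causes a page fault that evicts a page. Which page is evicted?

W

pos 1: Y -> fault, frames (Y)
pos 2: E -> fault, frames (Y E)
pos 3: Y -> hit
pos 4: E -> hit
pos 5: W -> fault, frames (Y E W)
pos 6: E -> hit
pos 7: C -> fault, frames (Y W E C)
pos 8: E -> hit
pos 9: C -> hit
pos 10: E -> hit
pos 11: Y -> hit
pos 12: B -> fault, evict W, frames (C E Y B)
At position 12, page W is evicted.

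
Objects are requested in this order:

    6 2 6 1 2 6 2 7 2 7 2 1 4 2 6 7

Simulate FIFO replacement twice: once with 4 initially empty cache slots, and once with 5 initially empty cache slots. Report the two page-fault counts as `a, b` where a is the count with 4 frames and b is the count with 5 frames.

6, 5

4 frames: F F . F . . . F . . . . F . F . → 6 faults.
5 frames: F F . F . . . F . . . . F . . . → 5 faults.
5 < 6: adding a frame reduced faults, as is typical.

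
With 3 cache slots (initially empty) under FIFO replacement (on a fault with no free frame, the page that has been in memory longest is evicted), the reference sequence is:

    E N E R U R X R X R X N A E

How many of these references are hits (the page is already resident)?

6

E -> fault, frames [E]
N -> fault, frames [E, N]
E -> hit
R -> fault, frames [E, N, R]
U -> fault, evict E, frames [N, R, U]
R -> hit
X -> fault, evict N, frames [R, U, X]
R -> hit
X -> hit
R -> hit
X -> hit
N -> fault, evict R, frames [U, X, N]
A -> fault, evict U, frames [X, N, A]
E -> fault, evict X, frames [N, A, E]
Hits: 6.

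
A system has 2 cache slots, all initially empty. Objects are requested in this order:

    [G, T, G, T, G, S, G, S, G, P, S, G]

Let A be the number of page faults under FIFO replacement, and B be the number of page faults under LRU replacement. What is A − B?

Under FIFO: F F . . . F F . . F F F → 7 faults.
Under LRU: F F . . . F . . . F F F → 6 faults.
A − B = 7 − 6 = 1.

1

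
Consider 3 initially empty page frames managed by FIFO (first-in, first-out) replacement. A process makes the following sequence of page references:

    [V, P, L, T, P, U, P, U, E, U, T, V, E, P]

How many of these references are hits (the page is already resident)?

4

V → miss, frames {V}
P → miss, frames {V,P}
L → miss, frames {V,P,L}
T → miss, evict V, frames {P,L,T}
P → hit
U → miss, evict P, frames {L,T,U}
P → miss, evict L, frames {T,U,P}
U → hit
E → miss, evict T, frames {U,P,E}
U → hit
T → miss, evict U, frames {P,E,T}
V → miss, evict P, frames {E,T,V}
E → hit
P → miss, evict E, frames {T,V,P}
Hits: 4.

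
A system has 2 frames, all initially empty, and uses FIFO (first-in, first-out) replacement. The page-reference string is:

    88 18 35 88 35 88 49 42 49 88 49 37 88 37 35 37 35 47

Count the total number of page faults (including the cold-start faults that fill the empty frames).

13

88 → fault, frames {88}
18 → fault, frames {88,18}
35 → fault, evict 88, frames {18,35}
88 → fault, evict 18, frames {35,88}
35 → hit
88 → hit
49 → fault, evict 35, frames {88,49}
42 → fault, evict 88, frames {49,42}
49 → hit
88 → fault, evict 49, frames {42,88}
49 → fault, evict 42, frames {88,49}
37 → fault, evict 88, frames {49,37}
88 → fault, evict 49, frames {37,88}
37 → hit
35 → fault, evict 37, frames {88,35}
37 → fault, evict 88, frames {35,37}
35 → hit
47 → fault, evict 35, frames {37,47}
Page faults: 13.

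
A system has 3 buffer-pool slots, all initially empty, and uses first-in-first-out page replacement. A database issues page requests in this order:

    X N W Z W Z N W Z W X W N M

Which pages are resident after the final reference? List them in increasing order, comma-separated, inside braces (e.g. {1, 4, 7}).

{M, N, X}

X → miss, frames [X]
N → miss, frames [X, N]
W → miss, frames [X, N, W]
Z → miss, evict X, frames [N, W, Z]
W → hit
Z → hit
N → hit
W → hit
Z → hit
W → hit
X → miss, evict N, frames [W, Z, X]
W → hit
N → miss, evict W, frames [Z, X, N]
M → miss, evict Z, frames [X, N, M]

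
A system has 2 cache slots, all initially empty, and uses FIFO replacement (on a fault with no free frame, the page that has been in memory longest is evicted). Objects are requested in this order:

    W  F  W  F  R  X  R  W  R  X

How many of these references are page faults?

W -> miss, frames [W]
F -> miss, frames [W, F]
W -> hit
F -> hit
R -> miss, evict W, frames [F, R]
X -> miss, evict F, frames [R, X]
R -> hit
W -> miss, evict R, frames [X, W]
R -> miss, evict X, frames [W, R]
X -> miss, evict W, frames [R, X]
Page faults: 7.

7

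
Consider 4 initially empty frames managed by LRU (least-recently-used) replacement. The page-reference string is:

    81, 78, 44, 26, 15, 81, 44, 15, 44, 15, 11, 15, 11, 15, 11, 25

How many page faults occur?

81 → miss, frames (81)
78 → miss, frames (81 78)
44 → miss, frames (81 78 44)
26 → miss, frames (81 78 44 26)
15 → miss, evict 81, frames (78 44 26 15)
81 → miss, evict 78, frames (44 26 15 81)
44 → hit
15 → hit
44 → hit
15 → hit
11 → miss, evict 26, frames (81 44 15 11)
15 → hit
11 → hit
15 → hit
11 → hit
25 → miss, evict 81, frames (44 15 11 25)
Page faults: 8.

8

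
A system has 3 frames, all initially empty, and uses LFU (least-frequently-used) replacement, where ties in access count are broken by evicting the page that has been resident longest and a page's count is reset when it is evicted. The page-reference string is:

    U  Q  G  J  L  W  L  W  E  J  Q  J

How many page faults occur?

10

U: fault, frames {U}
Q: fault, frames {U,Q}
G: fault, frames {U,Q,G}
J: fault, evict U, frames {Q,G,J}
L: fault, evict Q, frames {G,J,L}
W: fault, evict G, frames {J,L,W}
L: hit
W: hit
E: fault, evict J, frames {L,W,E}
J: fault, evict E, frames {L,W,J}
Q: fault, evict J, frames {L,W,Q}
J: fault, evict Q, frames {L,W,J}
Page faults: 10.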